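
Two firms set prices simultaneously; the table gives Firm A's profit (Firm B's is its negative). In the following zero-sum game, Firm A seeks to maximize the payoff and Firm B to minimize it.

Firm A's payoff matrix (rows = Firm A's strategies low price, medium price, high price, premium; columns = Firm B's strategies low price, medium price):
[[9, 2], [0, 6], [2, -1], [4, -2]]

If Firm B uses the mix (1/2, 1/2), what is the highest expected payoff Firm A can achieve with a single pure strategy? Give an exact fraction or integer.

low price: (9)·(1/2) + (2)·(1/2) = 11/2.
medium price: (0)·(1/2) + (6)·(1/2) = 3.
high price: (2)·(1/2) + (-1)·(1/2) = 1/2.
premium: (4)·(1/2) + (-2)·(1/2) = 1.
The best pure response is low price with expected payoff 11/2.

11/2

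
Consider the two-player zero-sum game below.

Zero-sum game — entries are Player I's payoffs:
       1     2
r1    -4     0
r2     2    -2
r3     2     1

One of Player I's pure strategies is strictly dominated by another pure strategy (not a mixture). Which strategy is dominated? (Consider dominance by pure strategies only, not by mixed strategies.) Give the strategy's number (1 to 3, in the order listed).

Compare r1 with r3: 2 > -4, 1 > 0.
So r3 strictly dominates r1 for Player I; r1 is strictly dominated.

1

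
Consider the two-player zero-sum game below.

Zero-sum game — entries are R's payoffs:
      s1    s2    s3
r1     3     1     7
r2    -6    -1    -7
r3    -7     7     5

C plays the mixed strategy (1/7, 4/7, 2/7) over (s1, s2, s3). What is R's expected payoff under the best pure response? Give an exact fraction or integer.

31/7

r1: (3)·(1/7) + (1)·(4/7) + (7)·(2/7) = 3.
r2: (-6)·(1/7) + (-1)·(4/7) + (-7)·(2/7) = -24/7.
r3: (-7)·(1/7) + (7)·(4/7) + (5)·(2/7) = 31/7.
The best pure response is r3 with expected payoff 31/7.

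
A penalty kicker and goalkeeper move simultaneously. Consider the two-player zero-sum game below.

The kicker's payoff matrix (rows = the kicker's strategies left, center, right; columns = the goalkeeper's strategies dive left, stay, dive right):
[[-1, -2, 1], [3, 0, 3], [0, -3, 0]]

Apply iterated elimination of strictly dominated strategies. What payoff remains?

0

Row right is strictly dominated by row center (3>0, 0>-3, 3>0); eliminate right.
Column dive right is strictly dominated by stay for the goalkeeper (-2<1, 0<3); eliminate dive right.
Row left is strictly dominated by row center (3>-1, 0>-2); eliminate left.
Column dive left is strictly dominated by stay for the goalkeeper (0<3); eliminate dive left.
Only (center, stay) remains, with payoff 0.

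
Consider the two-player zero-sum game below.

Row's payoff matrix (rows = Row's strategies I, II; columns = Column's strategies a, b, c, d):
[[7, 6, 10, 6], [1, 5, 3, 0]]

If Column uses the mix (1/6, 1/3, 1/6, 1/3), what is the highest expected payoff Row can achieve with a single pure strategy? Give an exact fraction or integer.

I: (7)·(1/6) + (6)·(1/3) + (10)·(1/6) + (6)·(1/3) = 41/6.
II: (1)·(1/6) + (5)·(1/3) + (3)·(1/6) + (0)·(1/3) = 7/3.
The best pure response is I with expected payoff 41/6.

41/6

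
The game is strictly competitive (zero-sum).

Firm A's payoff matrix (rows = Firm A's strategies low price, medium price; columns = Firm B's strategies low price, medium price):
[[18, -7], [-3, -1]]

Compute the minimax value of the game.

-13/9

Row minima are -7 and -3, so Firm A's maximin is -3; column maxima are 18 and -1, so Firm B's minimax is -1. These differ, so the equilibrium is in mixed strategies.
Let Firm A play low price with probability p. Firm B is indifferent when 18p − 3(1−p) = −7p − (1−p), giving p = 2/27.
Let Firm B play low price with probability q. Firm A is indifferent when 18q − 7(1−q) = −3q − (1−q), giving q = 2/9.
The value is 18·(2/9) + (-7)·(7/9) = -13/9.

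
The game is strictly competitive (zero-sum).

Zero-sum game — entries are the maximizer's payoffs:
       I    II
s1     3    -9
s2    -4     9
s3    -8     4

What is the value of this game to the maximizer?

Row s3 is strictly dominated by row s2, so the maximizer never plays it.
The remaining 2×2 game on (s1, s2) × (I, II) has no saddle point. Let the maximizer play s1 with probability p; indifference gives 3p − 4(1−p) = −9p + 9(1−p), so p = 13/25.
Similarly the minimizer's optimal q on I is 18/25, and the value is 3·(18/25) + (-9)·(7/25) = -9/25.

-9/25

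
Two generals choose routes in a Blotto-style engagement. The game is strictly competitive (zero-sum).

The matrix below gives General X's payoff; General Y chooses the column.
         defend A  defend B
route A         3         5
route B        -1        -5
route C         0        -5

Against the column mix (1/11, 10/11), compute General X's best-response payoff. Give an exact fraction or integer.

53/11

route A: (3)·(1/11) + (5)·(10/11) = 53/11.
route B: (-1)·(1/11) + (-5)·(10/11) = -51/11.
route C: (0)·(1/11) + (-5)·(10/11) = -50/11.
The best pure response is route A with expected payoff 53/11.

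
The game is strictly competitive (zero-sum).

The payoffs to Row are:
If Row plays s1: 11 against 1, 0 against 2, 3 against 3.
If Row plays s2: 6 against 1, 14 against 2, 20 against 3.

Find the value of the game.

154/19

Column 3 is strictly dominated by 2 for Column (it gives Row more in every row).
The remaining 2×2 game on (s1, s2) × (1, 2) has no saddle point. Let Row play s1 with probability p; indifference gives 11p + 6(1−p) = 14(1−p), so p = 8/19.
Similarly Column's optimal q on 1 is 14/19, and the value is 11·(14/19) + (0)·(5/19) = 154/19.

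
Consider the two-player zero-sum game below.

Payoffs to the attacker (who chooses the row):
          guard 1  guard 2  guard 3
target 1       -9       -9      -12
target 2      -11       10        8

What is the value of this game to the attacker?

Column guard 2 is strictly dominated by guard 3 for the defender (it gives the attacker more in every row).
The remaining 2×2 game on (target 1, target 2) × (guard 1, guard 3) has no saddle point. Let the attacker play target 1 with probability p; indifference gives −9p − 11(1−p) = −12p + 8(1−p), so p = 19/22.
Similarly the defender's optimal q on guard 1 is 10/11, and the value is -9·(10/11) + (-12)·(1/11) = -102/11.

-102/11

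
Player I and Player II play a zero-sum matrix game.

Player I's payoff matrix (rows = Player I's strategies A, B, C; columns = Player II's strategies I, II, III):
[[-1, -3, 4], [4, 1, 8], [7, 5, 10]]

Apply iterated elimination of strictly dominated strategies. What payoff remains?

5

Row A is strictly dominated by row B (4>-1, 1>-3, 8>4); eliminate A.
Column I is strictly dominated by II for Player II (1<4, 5<7); eliminate I.
Row B is strictly dominated by row C (5>1, 10>8); eliminate B.
Column III is strictly dominated by II for Player II (5<10); eliminate III.
Only (C, II) remains, with payoff 5.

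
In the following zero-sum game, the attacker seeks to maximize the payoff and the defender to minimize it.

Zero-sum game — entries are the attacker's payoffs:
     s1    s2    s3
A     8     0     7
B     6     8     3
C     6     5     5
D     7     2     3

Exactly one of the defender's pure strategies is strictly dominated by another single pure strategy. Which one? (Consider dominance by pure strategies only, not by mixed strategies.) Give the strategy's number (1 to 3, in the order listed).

1

The defender prefers columns that give the attacker less. Compare s1 with s3: 7 < 8, 3 < 6, 5 < 6, 3 < 7.
So s3 strictly dominates s1 for the defender; s1 is strictly dominated.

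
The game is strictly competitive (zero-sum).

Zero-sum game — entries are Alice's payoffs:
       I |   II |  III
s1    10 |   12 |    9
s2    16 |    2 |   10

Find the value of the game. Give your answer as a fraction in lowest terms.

Column I is strictly dominated by III for Bob (it gives Alice more in every row).
The remaining 2×2 game on (s1, s2) × (II, III) has no saddle point. Let Alice play s1 with probability p; indifference gives 12p + 2(1−p) = 9p + 10(1−p), so p = 8/11.
Similarly Bob's optimal q on II is 1/11, and the value is 12·(1/11) + (9)·(10/11) = 102/11.

102/11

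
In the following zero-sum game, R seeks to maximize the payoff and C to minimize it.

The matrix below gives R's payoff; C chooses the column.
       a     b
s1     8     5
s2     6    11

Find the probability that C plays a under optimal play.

3/4

Row minima are 5 and 6, so R's maximin is 6; column maxima are 8 and 11, so C's minimax is 8. These differ, so the equilibrium is in mixed strategies.
Let C play a with probability q. R is indifferent when 8q + 5(1−q) = 6q + 11(1−q), giving q = 3/4.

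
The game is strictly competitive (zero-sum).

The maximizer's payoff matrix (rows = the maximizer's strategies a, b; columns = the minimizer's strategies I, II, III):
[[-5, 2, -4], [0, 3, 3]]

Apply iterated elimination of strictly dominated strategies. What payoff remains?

Column III is strictly dominated by I for the minimizer (-5<-4, 0<3); eliminate III.
Row a is strictly dominated by row b (0>-5, 3>2); eliminate a.
Column II is strictly dominated by I for the minimizer (0<3); eliminate II.
Only (b, I) remains, with payoff 0.

0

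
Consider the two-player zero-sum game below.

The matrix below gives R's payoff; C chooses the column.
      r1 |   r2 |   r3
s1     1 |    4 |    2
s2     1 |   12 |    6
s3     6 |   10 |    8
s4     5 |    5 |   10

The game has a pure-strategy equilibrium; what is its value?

6

Row minima: 1, 1, 6, 5 → R's maximin is 6.
Column maxima: 6, 12, 10 → C's minimax is 6.
They coincide at (s3, r1), so the value is 6.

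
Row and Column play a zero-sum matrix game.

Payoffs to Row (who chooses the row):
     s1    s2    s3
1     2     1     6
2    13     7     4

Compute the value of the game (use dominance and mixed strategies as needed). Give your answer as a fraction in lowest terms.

19/4

Column s1 is strictly dominated by s2 for Column (it gives Row more in every row).
The remaining 2×2 game on (1, 2) × (s2, s3) has no saddle point. Let Row play 1 with probability p; indifference gives p + 7(1−p) = 6p + 4(1−p), so p = 3/8.
Similarly Column's optimal q on s2 is 1/4, and the value is 1·(1/4) + (6)·(3/4) = 19/4.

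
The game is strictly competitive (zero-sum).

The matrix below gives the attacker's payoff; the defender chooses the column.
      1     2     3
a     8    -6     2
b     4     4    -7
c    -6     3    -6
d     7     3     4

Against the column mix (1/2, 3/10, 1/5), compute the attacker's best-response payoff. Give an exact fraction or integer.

26/5

a: (8)·(1/2) + (-6)·(3/10) + (2)·(1/5) = 13/5.
b: (4)·(1/2) + (4)·(3/10) + (-7)·(1/5) = 9/5.
c: (-6)·(1/2) + (3)·(3/10) + (-6)·(1/5) = -33/10.
d: (7)·(1/2) + (3)·(3/10) + (4)·(1/5) = 26/5.
The best pure response is d with expected payoff 26/5.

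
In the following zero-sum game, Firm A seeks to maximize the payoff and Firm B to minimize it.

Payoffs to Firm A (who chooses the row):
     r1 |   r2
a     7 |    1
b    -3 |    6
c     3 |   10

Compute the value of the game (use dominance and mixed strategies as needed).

Row b is strictly dominated by row c, so Firm A never plays it.
The remaining 2×2 game on (a, c) × (r1, r2) has no saddle point. Let Firm A play a with probability p; indifference gives 7p + 3(1−p) = p + 10(1−p), so p = 7/13.
Similarly Firm B's optimal q on r1 is 9/13, and the value is 7·(9/13) + (1)·(4/13) = 67/13.

67/13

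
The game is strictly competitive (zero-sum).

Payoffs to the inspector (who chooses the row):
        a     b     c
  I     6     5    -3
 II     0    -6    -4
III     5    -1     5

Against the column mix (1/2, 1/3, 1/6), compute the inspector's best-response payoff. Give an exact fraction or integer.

25/6

I: (6)·(1/2) + (5)·(1/3) + (-3)·(1/6) = 25/6.
II: (0)·(1/2) + (-6)·(1/3) + (-4)·(1/6) = -8/3.
III: (5)·(1/2) + (-1)·(1/3) + (5)·(1/6) = 3.
The best pure response is I with expected payoff 25/6.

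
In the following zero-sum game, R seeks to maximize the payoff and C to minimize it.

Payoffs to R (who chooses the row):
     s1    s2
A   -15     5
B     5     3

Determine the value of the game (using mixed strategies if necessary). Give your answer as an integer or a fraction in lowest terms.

Row minima are -15 and 3, so R's maximin is 3; column maxima are 5 and 5, so C's minimax is 5. These differ, so the equilibrium is in mixed strategies.
Let R play A with probability p. C is indifferent when −15p + 5(1−p) = 5p + 3(1−p), giving p = 1/11.
Let C play s1 with probability q. R is indifferent when −15q + 5(1−q) = 5q + 3(1−q), giving q = 1/11.
The value is -15·(1/11) + (5)·(10/11) = 35/11.

35/11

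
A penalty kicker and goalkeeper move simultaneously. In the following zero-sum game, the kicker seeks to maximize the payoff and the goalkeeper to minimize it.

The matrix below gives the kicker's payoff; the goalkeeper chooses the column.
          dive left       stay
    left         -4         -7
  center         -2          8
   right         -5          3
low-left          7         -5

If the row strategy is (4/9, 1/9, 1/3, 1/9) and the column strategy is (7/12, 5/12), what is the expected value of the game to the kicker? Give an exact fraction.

Against (7/12, 5/12), each row's expected payoff is left: -21/4; center: 13/6; right: -5/3; low-left: 2.
Taking the (4/9, 1/9, 1/3, 1/9)-weighted average: (4/9)·(-21/4) + (1/9)·(13/6) + (1/3)·(-5/3) + (1/9)·(2) = -131/54.

-131/54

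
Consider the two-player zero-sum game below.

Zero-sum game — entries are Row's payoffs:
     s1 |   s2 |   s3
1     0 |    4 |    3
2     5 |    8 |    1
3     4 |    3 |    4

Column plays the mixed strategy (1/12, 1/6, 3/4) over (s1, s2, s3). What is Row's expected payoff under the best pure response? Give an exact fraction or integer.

23/6

1: (0)·(1/12) + (4)·(1/6) + (3)·(3/4) = 35/12.
2: (5)·(1/12) + (8)·(1/6) + (1)·(3/4) = 5/2.
3: (4)·(1/12) + (3)·(1/6) + (4)·(3/4) = 23/6.
The best pure response is 3 with expected payoff 23/6.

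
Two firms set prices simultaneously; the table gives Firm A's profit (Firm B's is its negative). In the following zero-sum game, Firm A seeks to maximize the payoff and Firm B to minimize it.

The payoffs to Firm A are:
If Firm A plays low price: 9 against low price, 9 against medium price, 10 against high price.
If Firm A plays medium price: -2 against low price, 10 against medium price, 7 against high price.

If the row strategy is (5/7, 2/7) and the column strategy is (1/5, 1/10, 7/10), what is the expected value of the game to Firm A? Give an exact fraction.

Against (1/5, 1/10, 7/10), each row's expected payoff is low price: 97/10; medium price: 11/2.
Taking the (5/7, 2/7)-weighted average: (5/7)·(97/10) + (2/7)·(11/2) = 17/2.

17/2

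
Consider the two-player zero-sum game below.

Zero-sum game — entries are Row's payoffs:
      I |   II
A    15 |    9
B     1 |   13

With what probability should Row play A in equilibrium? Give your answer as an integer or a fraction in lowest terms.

Row minima are 9 and 1, so Row's maximin is 9; column maxima are 15 and 13, so Column's minimax is 13. These differ, so the equilibrium is in mixed strategies.
Let Row play A with probability p. Column is indifferent when 15p + (1−p) = 9p + 13(1−p), giving p = 2/3.

2/3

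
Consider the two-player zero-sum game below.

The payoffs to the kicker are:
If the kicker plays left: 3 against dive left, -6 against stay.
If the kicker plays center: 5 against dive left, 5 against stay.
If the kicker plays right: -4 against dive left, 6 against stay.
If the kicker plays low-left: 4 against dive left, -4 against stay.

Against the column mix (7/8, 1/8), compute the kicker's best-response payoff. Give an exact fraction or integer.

5

left: (3)·(7/8) + (-6)·(1/8) = 15/8.
center: (5)·(7/8) + (5)·(1/8) = 5.
right: (-4)·(7/8) + (6)·(1/8) = -11/4.
low-left: (4)·(7/8) + (-4)·(1/8) = 3.
The best pure response is center with expected payoff 5.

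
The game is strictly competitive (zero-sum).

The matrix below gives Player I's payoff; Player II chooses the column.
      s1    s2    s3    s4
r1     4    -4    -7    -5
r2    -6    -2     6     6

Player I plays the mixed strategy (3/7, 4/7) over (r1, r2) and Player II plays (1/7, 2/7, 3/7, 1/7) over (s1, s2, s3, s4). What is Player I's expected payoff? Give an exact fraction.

Against (1/7, 2/7, 3/7, 1/7), each row's expected payoff is r1: -30/7; r2: 2.
Taking the (3/7, 4/7)-weighted average: (3/7)·(-30/7) + (4/7)·(2) = -34/49.

-34/49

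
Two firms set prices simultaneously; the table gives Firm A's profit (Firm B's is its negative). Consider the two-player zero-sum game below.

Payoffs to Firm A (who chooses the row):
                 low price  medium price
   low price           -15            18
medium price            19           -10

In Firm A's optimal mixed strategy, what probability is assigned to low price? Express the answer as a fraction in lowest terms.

Row minima are -15 and -10, so Firm A's maximin is -10; column maxima are 19 and 18, so Firm B's minimax is 18. These differ, so the equilibrium is in mixed strategies.
Let Firm A play low price with probability p. Firm B is indifferent when −15p + 19(1−p) = 18p − 10(1−p), giving p = 29/62.

29/62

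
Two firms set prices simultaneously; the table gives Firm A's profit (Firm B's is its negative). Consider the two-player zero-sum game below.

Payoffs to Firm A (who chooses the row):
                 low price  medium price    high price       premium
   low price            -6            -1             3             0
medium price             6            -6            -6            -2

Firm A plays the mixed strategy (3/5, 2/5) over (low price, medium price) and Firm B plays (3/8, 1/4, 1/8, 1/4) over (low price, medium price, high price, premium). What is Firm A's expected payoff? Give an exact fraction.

Against (3/8, 1/4, 1/8, 1/4), each row's expected payoff is low price: -17/8; medium price: -1/2.
Taking the (3/5, 2/5)-weighted average: (3/5)·(-17/8) + (2/5)·(-1/2) = -59/40.

-59/40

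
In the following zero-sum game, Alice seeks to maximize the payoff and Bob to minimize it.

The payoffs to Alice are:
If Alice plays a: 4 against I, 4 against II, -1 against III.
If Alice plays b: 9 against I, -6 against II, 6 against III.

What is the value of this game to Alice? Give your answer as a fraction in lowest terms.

Column I is strictly dominated by III for Bob (it gives Alice more in every row).
The remaining 2×2 game on (a, b) × (II, III) has no saddle point. Let Alice play a with probability p; indifference gives 4p − 6(1−p) = −p + 6(1−p), so p = 12/17.
Similarly Bob's optimal q on II is 7/17, and the value is 4·(7/17) + (-1)·(10/17) = 18/17.

18/17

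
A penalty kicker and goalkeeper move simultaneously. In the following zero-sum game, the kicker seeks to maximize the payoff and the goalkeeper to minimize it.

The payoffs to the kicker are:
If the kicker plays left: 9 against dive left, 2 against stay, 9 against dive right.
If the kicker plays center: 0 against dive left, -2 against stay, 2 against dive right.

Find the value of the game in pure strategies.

2

Row minima: 2, -2 → the kicker's maximin is 2.
Column maxima: 9, 2, 9 → the goalkeeper's minimax is 2.
They coincide at (left, stay), so the value is 2.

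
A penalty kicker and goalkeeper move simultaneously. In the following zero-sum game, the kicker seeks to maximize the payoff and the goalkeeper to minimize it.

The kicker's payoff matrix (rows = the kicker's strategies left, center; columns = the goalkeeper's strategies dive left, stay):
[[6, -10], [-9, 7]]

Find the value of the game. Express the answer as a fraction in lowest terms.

-3/2

Row minima are -10 and -9, so the kicker's maximin is -9; column maxima are 6 and 7, so the goalkeeper's minimax is 6. These differ, so the equilibrium is in mixed strategies.
Let the kicker play left with probability p. The goalkeeper is indifferent when 6p − 9(1−p) = −10p + 7(1−p), giving p = 1/2.
Let the goalkeeper play dive left with probability q. The kicker is indifferent when 6q − 10(1−q) = −9q + 7(1−q), giving q = 17/32.
The value is 6·(17/32) + (-10)·(15/32) = -3/2.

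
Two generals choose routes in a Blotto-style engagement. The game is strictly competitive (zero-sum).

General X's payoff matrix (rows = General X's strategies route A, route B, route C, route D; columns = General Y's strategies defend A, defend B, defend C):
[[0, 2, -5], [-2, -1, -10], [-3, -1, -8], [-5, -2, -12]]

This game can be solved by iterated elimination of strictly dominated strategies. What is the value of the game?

Column defend B is strictly dominated by defend A for General Y (0<2, -2<-1, -3<-1, -5<-2); eliminate defend B.
Row route B is strictly dominated by row route A (0>-2, -5>-10); eliminate route B.
Row route C is strictly dominated by row route A (0>-3, -5>-8); eliminate route C.
Column defend A is strictly dominated by defend C for General Y (-5<0, -12<-5); eliminate defend A.
Row route D is strictly dominated by row route A (-5>-12); eliminate route D.
Only (route A, defend C) remains, with payoff -5.

-5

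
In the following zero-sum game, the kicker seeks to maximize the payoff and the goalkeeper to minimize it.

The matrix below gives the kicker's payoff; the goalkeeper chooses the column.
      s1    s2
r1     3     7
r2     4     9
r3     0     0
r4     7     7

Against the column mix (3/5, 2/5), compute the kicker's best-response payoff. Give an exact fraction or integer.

r1: (3)·(3/5) + (7)·(2/5) = 23/5.
r2: (4)·(3/5) + (9)·(2/5) = 6.
r3: (0)·(3/5) + (0)·(2/5) = 0.
r4: (7)·(3/5) + (7)·(2/5) = 7.
The best pure response is r4 with expected payoff 7.

7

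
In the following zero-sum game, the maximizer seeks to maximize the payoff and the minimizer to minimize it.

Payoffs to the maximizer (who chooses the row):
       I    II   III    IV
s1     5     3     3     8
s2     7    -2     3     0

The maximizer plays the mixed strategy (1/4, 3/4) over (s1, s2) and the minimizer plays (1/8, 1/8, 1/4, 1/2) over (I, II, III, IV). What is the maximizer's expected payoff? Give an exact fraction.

Against (1/8, 1/8, 1/4, 1/2), each row's expected payoff is s1: 23/4; s2: 11/8.
Taking the (1/4, 3/4)-weighted average: (1/4)·(23/4) + (3/4)·(11/8) = 79/32.

79/32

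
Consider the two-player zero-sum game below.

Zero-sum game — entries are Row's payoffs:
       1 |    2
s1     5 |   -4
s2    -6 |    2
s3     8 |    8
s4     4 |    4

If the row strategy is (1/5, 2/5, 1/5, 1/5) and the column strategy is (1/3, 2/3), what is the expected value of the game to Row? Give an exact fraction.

29/15

Against (1/3, 2/3), each row's expected payoff is s1: -1; s2: -2/3; s3: 8; s4: 4.
Taking the (1/5, 2/5, 1/5, 1/5)-weighted average: (1/5)·(-1) + (2/5)·(-2/3) + (1/5)·(8) + (1/5)·(4) = 29/15.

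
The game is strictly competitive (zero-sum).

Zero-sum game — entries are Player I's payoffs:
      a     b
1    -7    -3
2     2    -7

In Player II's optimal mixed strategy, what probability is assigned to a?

4/13

Row minima are -7 and -7, so Player I's maximin is -7; column maxima are 2 and -3, so Player II's minimax is -3. These differ, so the equilibrium is in mixed strategies.
Let Player II play a with probability q. Player I is indifferent when −7q − 3(1−q) = 2q − 7(1−q), giving q = 4/13.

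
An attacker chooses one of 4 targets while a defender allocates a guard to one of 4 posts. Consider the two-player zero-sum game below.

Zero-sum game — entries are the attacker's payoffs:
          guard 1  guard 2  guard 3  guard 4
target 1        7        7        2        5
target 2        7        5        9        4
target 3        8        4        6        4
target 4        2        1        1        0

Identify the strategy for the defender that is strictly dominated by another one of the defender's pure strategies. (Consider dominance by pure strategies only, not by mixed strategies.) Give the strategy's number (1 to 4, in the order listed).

The defender prefers columns that give the attacker less. Compare guard 1 with guard 4: 5 < 7, 4 < 7, 4 < 8, 0 < 2.
So guard 4 strictly dominates guard 1 for the defender; guard 1 is strictly dominated.

1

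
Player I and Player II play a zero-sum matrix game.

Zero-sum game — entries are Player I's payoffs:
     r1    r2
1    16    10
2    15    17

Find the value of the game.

61/4

Row minima are 10 and 15, so Player I's maximin is 15; column maxima are 16 and 17, so Player II's minimax is 16. These differ, so the equilibrium is in mixed strategies.
Let Player I play 1 with probability p. Player II is indifferent when 16p + 15(1−p) = 10p + 17(1−p), giving p = 1/4.
Let Player II play r1 with probability q. Player I is indifferent when 16q + 10(1−q) = 15q + 17(1−q), giving q = 7/8.
The value is 16·(7/8) + (10)·(1/8) = 61/4.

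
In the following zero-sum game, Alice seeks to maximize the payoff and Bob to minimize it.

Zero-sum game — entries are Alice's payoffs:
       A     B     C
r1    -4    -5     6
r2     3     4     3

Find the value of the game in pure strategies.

3

Row minima: -5, 3 → Alice's maximin is 3.
Column maxima: 3, 4, 6 → Bob's minimax is 3.
They coincide at (r2, A), so the value is 3.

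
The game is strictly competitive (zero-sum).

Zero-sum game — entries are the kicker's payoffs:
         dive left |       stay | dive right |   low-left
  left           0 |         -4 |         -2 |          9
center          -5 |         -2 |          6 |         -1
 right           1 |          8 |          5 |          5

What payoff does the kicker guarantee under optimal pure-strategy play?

Row minima: -4, -5, 1 → the kicker's maximin is 1.
Column maxima: 1, 8, 6, 9 → the goalkeeper's minimax is 1.
They coincide at (right, dive left), so the value is 1.

1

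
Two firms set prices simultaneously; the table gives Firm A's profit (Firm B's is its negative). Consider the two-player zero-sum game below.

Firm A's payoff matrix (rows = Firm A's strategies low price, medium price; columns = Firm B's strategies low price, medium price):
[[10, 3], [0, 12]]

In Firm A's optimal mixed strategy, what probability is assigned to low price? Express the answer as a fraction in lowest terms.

12/19

Row minima are 3 and 0, so Firm A's maximin is 3; column maxima are 10 and 12, so Firm B's minimax is 10. These differ, so the equilibrium is in mixed strategies.
Let Firm A play low price with probability p. Firm B is indifferent when 10p = 3p + 12(1−p), giving p = 12/19.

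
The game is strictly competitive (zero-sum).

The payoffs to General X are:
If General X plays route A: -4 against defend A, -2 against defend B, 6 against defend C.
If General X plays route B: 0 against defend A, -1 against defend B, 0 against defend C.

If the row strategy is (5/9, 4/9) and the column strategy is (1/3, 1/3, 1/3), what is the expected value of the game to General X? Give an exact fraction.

Against (1/3, 1/3, 1/3), each row's expected payoff is route A: 0; route B: -1/3.
Taking the (5/9, 4/9)-weighted average: (5/9)·(0) + (4/9)·(-1/3) = -4/27.

-4/27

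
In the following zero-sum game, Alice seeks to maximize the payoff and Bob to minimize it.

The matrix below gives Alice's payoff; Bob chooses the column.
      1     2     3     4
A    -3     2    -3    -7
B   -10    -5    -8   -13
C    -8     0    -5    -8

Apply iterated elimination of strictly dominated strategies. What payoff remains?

-7

Column 2 is strictly dominated by 1 for Bob (-3<2, -10<-5, -8<0); eliminate 2.
Row C is strictly dominated by row A (-3>-8, -3>-5, -7>-8); eliminate C.
Row B is strictly dominated by row A (-3>-10, -3>-8, -7>-13); eliminate B.
Column 1 is strictly dominated by 4 for Bob (-7<-3); eliminate 1.
Column 3 is strictly dominated by 4 for Bob (-7<-3); eliminate 3.
Only (A, 4) remains, with payoff -7.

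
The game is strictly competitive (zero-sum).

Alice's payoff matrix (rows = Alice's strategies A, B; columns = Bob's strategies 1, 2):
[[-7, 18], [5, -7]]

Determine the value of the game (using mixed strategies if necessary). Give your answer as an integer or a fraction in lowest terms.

Row minima are -7 and -7, so Alice's maximin is -7; column maxima are 5 and 18, so Bob's minimax is 5. These differ, so the equilibrium is in mixed strategies.
Let Alice play A with probability p. Bob is indifferent when −7p + 5(1−p) = 18p − 7(1−p), giving p = 12/37.
Let Bob play 1 with probability q. Alice is indifferent when −7q + 18(1−q) = 5q − 7(1−q), giving q = 25/37.
The value is -7·(25/37) + (18)·(12/37) = 41/37.

41/37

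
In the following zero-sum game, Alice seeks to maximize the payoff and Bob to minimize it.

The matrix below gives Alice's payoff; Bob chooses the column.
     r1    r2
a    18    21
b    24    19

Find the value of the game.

81/4

Row minima are 18 and 19, so Alice's maximin is 19; column maxima are 24 and 21, so Bob's minimax is 21. These differ, so the equilibrium is in mixed strategies.
Let Alice play a with probability p. Bob is indifferent when 18p + 24(1−p) = 21p + 19(1−p), giving p = 5/8.
Let Bob play r1 with probability q. Alice is indifferent when 18q + 21(1−q) = 24q + 19(1−q), giving q = 1/4.
The value is 18·(1/4) + (21)·(3/4) = 81/4.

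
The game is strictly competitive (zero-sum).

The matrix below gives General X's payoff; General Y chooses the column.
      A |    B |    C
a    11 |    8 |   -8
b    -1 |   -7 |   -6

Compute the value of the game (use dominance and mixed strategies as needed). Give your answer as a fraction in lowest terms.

-104/17

Column A is strictly dominated by B for General Y (it gives General X more in every row).
The remaining 2×2 game on (a, b) × (B, C) has no saddle point. Let General X play a with probability p; indifference gives 8p − 7(1−p) = −8p − 6(1−p), so p = 1/17.
Similarly General Y's optimal q on B is 2/17, and the value is 8·(2/17) + (-8)·(15/17) = -104/17.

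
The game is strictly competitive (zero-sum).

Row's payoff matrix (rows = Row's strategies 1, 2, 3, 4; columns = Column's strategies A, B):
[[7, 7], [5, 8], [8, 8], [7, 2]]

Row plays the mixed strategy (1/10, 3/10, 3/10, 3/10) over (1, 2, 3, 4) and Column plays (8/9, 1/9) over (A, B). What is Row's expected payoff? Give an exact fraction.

199/30

Against (8/9, 1/9), each row's expected payoff is 1: 7; 2: 16/3; 3: 8; 4: 58/9.
Taking the (1/10, 3/10, 3/10, 3/10)-weighted average: (1/10)·(7) + (3/10)·(16/3) + (3/10)·(8) + (3/10)·(58/9) = 199/30.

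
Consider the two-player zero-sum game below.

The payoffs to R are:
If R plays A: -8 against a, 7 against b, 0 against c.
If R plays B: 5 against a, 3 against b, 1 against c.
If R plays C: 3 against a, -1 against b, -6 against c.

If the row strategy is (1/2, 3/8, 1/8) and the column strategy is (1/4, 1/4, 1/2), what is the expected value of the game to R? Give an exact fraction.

Against (1/4, 1/4, 1/2), each row's expected payoff is A: -1/4; B: 5/2; C: -5/2.
Taking the (1/2, 3/8, 1/8)-weighted average: (1/2)·(-1/4) + (3/8)·(5/2) + (1/8)·(-5/2) = 1/2.

1/2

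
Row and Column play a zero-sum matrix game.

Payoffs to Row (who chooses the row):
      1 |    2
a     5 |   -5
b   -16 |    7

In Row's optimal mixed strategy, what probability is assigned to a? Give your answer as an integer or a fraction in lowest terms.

23/33

Row minima are -5 and -16, so Row's maximin is -5; column maxima are 5 and 7, so Column's minimax is 5. These differ, so the equilibrium is in mixed strategies.
Let Row play a with probability p. Column is indifferent when 5p − 16(1−p) = −5p + 7(1−p), giving p = 23/33.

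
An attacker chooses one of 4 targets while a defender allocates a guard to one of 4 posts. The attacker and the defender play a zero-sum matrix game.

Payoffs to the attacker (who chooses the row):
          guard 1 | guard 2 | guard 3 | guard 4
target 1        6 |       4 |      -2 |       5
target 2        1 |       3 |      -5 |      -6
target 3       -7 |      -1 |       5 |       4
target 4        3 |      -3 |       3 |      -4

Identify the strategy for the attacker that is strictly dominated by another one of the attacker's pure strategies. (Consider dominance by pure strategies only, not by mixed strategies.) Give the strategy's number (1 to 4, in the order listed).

Compare target 2 with target 1: 6 > 1, 4 > 3, -2 > -5, 5 > -6.
So target 1 strictly dominates target 2 for the attacker; target 2 is strictly dominated.

2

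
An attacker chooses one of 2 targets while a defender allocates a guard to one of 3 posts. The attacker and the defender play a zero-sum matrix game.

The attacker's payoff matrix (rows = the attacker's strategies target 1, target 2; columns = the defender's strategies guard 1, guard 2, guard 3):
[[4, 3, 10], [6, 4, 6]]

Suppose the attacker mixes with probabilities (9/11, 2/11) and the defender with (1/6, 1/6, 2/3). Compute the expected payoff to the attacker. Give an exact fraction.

491/66

Against (1/6, 1/6, 2/3), each row's expected payoff is target 1: 47/6; target 2: 17/3.
Taking the (9/11, 2/11)-weighted average: (9/11)·(47/6) + (2/11)·(17/3) = 491/66.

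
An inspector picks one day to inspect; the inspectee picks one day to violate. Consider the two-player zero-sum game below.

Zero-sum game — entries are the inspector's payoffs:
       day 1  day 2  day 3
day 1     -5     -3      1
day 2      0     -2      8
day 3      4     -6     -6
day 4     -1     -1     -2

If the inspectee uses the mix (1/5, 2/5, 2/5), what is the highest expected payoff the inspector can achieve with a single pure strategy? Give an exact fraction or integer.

12/5

day 1: (-5)·(1/5) + (-3)·(2/5) + (1)·(2/5) = -9/5.
day 2: (0)·(1/5) + (-2)·(2/5) + (8)·(2/5) = 12/5.
day 3: (4)·(1/5) + (-6)·(2/5) + (-6)·(2/5) = -4.
day 4: (-1)·(1/5) + (-1)·(2/5) + (-2)·(2/5) = -7/5.
The best pure response is day 2 with expected payoff 12/5.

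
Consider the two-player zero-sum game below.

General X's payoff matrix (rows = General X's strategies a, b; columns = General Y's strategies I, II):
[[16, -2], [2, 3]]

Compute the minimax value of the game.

52/19

Row minima are -2 and 2, so General X's maximin is 2; column maxima are 16 and 3, so General Y's minimax is 3. These differ, so the equilibrium is in mixed strategies.
Let General X play a with probability p. General Y is indifferent when 16p + 2(1−p) = −2p + 3(1−p), giving p = 1/19.
Let General Y play I with probability q. General X is indifferent when 16q − 2(1−q) = 2q + 3(1−q), giving q = 5/19.
The value is 16·(5/19) + (-2)·(14/19) = 52/19.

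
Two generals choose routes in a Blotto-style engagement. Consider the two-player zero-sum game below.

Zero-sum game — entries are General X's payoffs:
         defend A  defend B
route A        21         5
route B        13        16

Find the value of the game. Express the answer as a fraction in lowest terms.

Row minima are 5 and 13, so General X's maximin is 13; column maxima are 21 and 16, so General Y's minimax is 16. These differ, so the equilibrium is in mixed strategies.
Let General X play route A with probability p. General Y is indifferent when 21p + 13(1−p) = 5p + 16(1−p), giving p = 3/19.
Let General Y play defend A with probability q. General X is indifferent when 21q + 5(1−q) = 13q + 16(1−q), giving q = 11/19.
The value is 21·(11/19) + (5)·(8/19) = 271/19.

271/19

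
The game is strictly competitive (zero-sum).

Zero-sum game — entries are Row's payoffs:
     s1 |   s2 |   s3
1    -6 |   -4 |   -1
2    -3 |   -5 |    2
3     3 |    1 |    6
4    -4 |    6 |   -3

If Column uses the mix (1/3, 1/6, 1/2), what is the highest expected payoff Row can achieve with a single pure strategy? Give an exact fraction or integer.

25/6

1: (-6)·(1/3) + (-4)·(1/6) + (-1)·(1/2) = -19/6.
2: (-3)·(1/3) + (-5)·(1/6) + (2)·(1/2) = -5/6.
3: (3)·(1/3) + (1)·(1/6) + (6)·(1/2) = 25/6.
4: (-4)·(1/3) + (6)·(1/6) + (-3)·(1/2) = -11/6.
The best pure response is 3 with expected payoff 25/6.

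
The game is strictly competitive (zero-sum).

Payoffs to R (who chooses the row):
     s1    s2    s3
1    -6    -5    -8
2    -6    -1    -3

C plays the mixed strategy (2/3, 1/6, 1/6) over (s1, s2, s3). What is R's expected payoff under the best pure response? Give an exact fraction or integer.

1: (-6)·(2/3) + (-5)·(1/6) + (-8)·(1/6) = -37/6.
2: (-6)·(2/3) + (-1)·(1/6) + (-3)·(1/6) = -14/3.
The best pure response is 2 with expected payoff -14/3.

-14/3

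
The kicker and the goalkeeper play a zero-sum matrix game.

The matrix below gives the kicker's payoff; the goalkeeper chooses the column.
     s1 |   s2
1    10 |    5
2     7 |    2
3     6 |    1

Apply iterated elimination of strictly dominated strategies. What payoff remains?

Column s1 is strictly dominated by s2 for the goalkeeper (5<10, 2<7, 1<6); eliminate s1.
Row 3 is strictly dominated by row 1 (5>1); eliminate 3.
Row 2 is strictly dominated by row 1 (5>2); eliminate 2.
Only (1, s2) remains, with payoff 5.

5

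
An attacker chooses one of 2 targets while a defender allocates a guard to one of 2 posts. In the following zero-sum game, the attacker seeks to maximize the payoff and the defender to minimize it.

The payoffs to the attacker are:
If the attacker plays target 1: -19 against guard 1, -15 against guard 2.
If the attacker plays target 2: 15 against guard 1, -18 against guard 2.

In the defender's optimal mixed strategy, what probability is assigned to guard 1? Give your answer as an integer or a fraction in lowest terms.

Row minima are -19 and -18, so the attacker's maximin is -18; column maxima are 15 and -15, so the defender's minimax is -15. These differ, so the equilibrium is in mixed strategies.
Let the defender play guard 1 with probability q. The attacker is indifferent when −19q − 15(1−q) = 15q − 18(1−q), giving q = 3/37.

3/37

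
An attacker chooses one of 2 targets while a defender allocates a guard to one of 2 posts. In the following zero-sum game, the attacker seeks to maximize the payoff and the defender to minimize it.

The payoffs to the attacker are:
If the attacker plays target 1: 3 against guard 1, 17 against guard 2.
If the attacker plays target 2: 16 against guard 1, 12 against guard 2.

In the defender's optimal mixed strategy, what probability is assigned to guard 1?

5/18

Row minima are 3 and 12, so the attacker's maximin is 12; column maxima are 16 and 17, so the defender's minimax is 16. These differ, so the equilibrium is in mixed strategies.
Let the defender play guard 1 with probability q. The attacker is indifferent when 3q + 17(1−q) = 16q + 12(1−q), giving q = 5/18.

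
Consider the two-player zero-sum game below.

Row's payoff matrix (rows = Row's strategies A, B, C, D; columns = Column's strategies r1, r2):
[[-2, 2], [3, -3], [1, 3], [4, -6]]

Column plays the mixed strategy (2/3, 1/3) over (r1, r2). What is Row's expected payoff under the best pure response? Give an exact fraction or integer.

A: (-2)·(2/3) + (2)·(1/3) = -2/3.
B: (3)·(2/3) + (-3)·(1/3) = 1.
C: (1)·(2/3) + (3)·(1/3) = 5/3.
D: (4)·(2/3) + (-6)·(1/3) = 2/3.
The best pure response is C with expected payoff 5/3.

5/3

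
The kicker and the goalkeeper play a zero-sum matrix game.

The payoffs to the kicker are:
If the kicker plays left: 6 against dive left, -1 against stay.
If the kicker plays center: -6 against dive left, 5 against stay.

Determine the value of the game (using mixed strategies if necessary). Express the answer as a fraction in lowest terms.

Row minima are -1 and -6, so the kicker's maximin is -1; column maxima are 6 and 5, so the goalkeeper's minimax is 5. These differ, so the equilibrium is in mixed strategies.
Let the kicker play left with probability p. The goalkeeper is indifferent when 6p − 6(1−p) = −p + 5(1−p), giving p = 11/18.
Let the goalkeeper play dive left with probability q. The kicker is indifferent when 6q − (1−q) = −6q + 5(1−q), giving q = 1/3.
The value is 6·(1/3) + (-1)·(2/3) = 4/3.

4/3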